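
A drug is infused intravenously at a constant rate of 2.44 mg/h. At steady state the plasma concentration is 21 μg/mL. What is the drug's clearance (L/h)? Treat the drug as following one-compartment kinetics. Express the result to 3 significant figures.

0.116 L/h

At steady state, infusion rate = CL × Css, so CL = rate / Css.
CL = 2.44 / 21 = 0.1162 L/h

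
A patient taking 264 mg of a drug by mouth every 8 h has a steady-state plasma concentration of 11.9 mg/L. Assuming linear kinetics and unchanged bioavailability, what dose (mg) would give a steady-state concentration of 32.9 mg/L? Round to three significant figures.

For first-order elimination, Css ∝ F·D/(CL·τ); F and CL are unchanged, so Css ∝ D/τ.
D₂ = D₁ × (Css,target / Css,current) = 264 × 32.9/11.9 = 729.9 mg

730 mg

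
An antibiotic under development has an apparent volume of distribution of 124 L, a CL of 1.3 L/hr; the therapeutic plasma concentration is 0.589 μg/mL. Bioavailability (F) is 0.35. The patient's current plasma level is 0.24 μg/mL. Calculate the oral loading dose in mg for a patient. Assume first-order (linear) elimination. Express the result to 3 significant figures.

Loading dose depends on Vd (not clearance): it fills the distribution volume.
Concentration deficit ΔC = 0.589 − 0.24 = 0.3490 mg/L
LD = Vd × ΔC / F = 124.0 × 0.3490 / 0.35 = 123.6 mg

124 mg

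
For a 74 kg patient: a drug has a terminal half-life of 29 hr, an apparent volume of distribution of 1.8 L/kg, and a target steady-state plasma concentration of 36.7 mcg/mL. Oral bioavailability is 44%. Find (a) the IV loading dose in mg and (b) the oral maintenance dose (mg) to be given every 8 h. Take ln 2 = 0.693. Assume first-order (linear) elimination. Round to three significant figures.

Vd = 1.8 L/kg × 74 kg = 133.2 L
LD = Vd × C = 133.2 × 36.7 = 4888 mg
CL = 0.693 × Vd / t½ = 0.693 × 133.2 / 29 = 3.183 L/h
D = CL × Css × τ / F = 3.183 × 36.7 × 8 / 0.44 = 2124 mg

(a) 4890 mg; (b) 2120 mg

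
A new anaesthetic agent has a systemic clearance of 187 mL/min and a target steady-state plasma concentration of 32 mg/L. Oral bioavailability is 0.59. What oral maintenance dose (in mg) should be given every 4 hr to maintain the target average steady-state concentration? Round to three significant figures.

CL = 187 mL/min × 60/1000 = 11.22 L/h
D = CL × Css × τ / F = 11.22 × 32 × 4 / 0.59 = 2434 mg

2430 mg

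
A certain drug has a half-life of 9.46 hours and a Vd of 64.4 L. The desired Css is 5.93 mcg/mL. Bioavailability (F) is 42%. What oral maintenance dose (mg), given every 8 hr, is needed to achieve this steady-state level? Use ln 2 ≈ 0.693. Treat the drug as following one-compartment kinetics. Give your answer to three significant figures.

533 mg

CL = ln 2 · Vd / t½ = 0.693 × 64.40 / 9.46 = 4.718 L/h
D = CL × Css × τ / F = 4.718 × 5.93 × 8 / 0.42 = 532.9 mg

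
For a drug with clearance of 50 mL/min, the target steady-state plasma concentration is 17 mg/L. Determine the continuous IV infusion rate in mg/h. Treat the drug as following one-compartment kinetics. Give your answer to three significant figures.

51.0 mg/h

CL = 50 mL/min = 50 × 0.06 = 3.000 L/h
Infusion rate = CL · Css = 3.000 L/h × 17 mg/L = 51.00 mg/h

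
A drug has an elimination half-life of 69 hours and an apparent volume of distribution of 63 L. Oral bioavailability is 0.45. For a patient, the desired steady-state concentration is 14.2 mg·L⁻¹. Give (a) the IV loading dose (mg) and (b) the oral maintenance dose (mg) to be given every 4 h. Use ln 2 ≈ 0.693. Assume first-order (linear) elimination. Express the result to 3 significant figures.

(a) 895 mg; (b) 79.9 mg

LD = Vd × C = 63.00 × 14.2 = 894.6 mg
CL = 0.693 × Vd / t½ = 0.693 × 63.00 / 69 = 0.6327 L/h
D = CL × Css × τ / F = 0.6327 × 14.2 × 4 / 0.45 = 79.86 mg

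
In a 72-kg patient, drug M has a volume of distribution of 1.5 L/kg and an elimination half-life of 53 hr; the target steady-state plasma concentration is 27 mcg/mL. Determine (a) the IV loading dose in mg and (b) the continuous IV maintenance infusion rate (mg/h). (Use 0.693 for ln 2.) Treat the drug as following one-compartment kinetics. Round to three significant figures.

(a) 2920 mg; (b) 38.1 mg/h

Total Vd = 1.5 × 72 = 108.0 L
LD = Vd × C = 108.0 × 27 = 2916 mg
CL = 0.693 × Vd / t½ = 0.693 × 108.0 / 53 = 1.412 L/h
Infusion rate = CL × Css = 1.412 × 27 = 38.12 mg/h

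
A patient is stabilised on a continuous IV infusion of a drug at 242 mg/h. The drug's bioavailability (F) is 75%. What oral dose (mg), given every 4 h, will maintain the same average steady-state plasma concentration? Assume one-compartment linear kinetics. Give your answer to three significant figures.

1290 mg

To maintain the same Css, the systemic dosing rate must be unchanged: F·D/τ = infusion rate.
D = rate × τ / F = 242 × 4 / 0.75 = 1291 mg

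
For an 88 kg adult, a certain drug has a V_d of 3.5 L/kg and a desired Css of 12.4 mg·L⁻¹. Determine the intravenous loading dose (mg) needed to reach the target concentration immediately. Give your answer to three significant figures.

Vd(total) = 88 kg × 3.5 L/kg = 308.0 L
The loading dose fills Vd to the target concentration.
LD = Vd × C = 308.0 × 12.40 = 3819 mg

3820 mg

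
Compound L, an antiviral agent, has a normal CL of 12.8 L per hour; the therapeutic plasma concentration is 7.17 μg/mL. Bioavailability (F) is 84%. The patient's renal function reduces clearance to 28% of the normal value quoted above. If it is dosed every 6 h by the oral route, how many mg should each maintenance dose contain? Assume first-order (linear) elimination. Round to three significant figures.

184 mg

Patient clearance = 0.28 × 12.80 = 3.584 L/h
D = CL × Css × τ / F = 3.584 × 7.17 × 6 / 0.84 = 183.6 mg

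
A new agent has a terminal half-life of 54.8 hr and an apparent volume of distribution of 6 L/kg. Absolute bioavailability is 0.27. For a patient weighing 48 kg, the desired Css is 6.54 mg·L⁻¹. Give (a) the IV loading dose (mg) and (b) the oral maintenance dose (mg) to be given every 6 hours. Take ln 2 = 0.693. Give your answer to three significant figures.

(a) 1880 mg; (b) 529 mg

Vd(total) = 48 kg × 6 L/kg = 288.0 L
LD = Vd × C = 288.0 × 6.54 = 1884 mg
CL = 0.693 × Vd / t½ = 0.693 × 288.0 / 54.8 = 3.642 L/h
D = CL × Css × τ / F = 3.642 × 6.54 × 6 / 0.27 = 529.3 mg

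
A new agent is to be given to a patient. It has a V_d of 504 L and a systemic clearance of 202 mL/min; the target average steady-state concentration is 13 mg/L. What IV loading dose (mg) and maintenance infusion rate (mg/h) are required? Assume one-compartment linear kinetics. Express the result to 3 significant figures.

(a) 6550 mg; (b) 158 mg/h

Loading dose = Vd × C = 504.0 × 13 = 6552 mg
CL = 202 mL/min = 202 × 0.06 = 12.12 L/h
Infusion rate = 12.12 L/h × 13 mg/L = 157.6 mg/h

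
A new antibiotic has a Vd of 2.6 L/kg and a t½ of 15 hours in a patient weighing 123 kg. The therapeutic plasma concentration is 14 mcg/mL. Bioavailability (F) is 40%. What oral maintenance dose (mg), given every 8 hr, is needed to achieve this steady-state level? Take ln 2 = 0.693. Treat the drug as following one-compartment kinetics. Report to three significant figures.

4140 mg

Vd(total) = 123 kg × 2.6 L/kg = 319.8 L
CL = ln 2 · Vd / t½ = 0.693 × 319.8 / 15 = 14.77 L/h
D = CL × Css × τ / F = 14.77 × 14 × 8 / 0.4 = 4136 mg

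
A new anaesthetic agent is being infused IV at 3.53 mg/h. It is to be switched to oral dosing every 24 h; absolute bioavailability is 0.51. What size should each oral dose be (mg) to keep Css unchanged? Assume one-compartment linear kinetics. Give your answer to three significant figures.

166 mg

To maintain the same Css, the systemic dosing rate must be unchanged: F·D/τ = infusion rate.
D = rate × τ / F = 3.53 × 24 / 0.51 = 166.1 mg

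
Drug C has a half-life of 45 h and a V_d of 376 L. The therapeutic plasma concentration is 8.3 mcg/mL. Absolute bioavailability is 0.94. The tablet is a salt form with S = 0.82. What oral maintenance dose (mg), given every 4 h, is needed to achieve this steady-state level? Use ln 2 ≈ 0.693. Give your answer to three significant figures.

k = 0.693/45 = 0.01540 h⁻¹, so CL = k·Vd = 0.01540 × 376.0 = 5.790 L/h
D = CL × Css × τ / F / S = 5.790 × 8.3 × 4 / 0.94 / 0.82 = 249.4 mg

249 mg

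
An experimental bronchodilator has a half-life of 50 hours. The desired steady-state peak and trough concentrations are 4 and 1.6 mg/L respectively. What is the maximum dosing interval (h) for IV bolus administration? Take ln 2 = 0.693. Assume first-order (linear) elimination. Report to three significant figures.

k = 0.693 / t½ = 0.693 / 50 = 0.01386 h⁻¹
Between IV bolus doses, concentration decays as C = C₀·e^(−kτ), so C_peak/C_trough = e^(kτ).
τ_max = ln(C_peak/C_trough) / k = ln(4/1.6) / 0.01386 = 0.9163 / 0.01386 = 66.11 h

66.1 h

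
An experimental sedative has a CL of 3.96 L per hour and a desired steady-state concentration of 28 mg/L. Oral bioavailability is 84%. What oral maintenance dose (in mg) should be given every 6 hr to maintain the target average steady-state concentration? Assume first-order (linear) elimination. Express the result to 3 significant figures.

792 mg

D = CL × Css × τ / F = 3.960 × 28 × 6 / 0.84 = 792.0 mg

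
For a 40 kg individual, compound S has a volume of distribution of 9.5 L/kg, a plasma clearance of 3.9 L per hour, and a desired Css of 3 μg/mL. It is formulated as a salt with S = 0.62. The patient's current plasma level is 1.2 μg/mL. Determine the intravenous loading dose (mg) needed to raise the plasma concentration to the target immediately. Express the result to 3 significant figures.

1100 mg

Total Vd = 9.5 × 40 = 380.0 L
LD is governed by Vd — clearance does not enter the loading-dose calculation.
Concentration deficit ΔC = 3 − 1.2 = 1.800 mg/L
LD = Vd × ΔC / S = 380.0 × 1.800 / 0.62 = 1103 mg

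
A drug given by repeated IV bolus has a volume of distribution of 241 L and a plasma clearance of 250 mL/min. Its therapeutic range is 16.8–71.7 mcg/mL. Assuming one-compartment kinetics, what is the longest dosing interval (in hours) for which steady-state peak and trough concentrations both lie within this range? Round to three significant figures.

23.3 h

CL = 250 mL/min × 60/1000 = 15.00 L/h
k = CL / Vd = 15.00 / 241.0 = 0.06224 h⁻¹
Between IV bolus doses, concentration decays as C = C₀·e^(−kτ), so C_peak/C_trough = e^(kτ).
τ_max = ln(C_peak/C_trough) / k = ln(71.7/16.8) / 0.06224 = 1.451 / 0.06224 = 23.31 h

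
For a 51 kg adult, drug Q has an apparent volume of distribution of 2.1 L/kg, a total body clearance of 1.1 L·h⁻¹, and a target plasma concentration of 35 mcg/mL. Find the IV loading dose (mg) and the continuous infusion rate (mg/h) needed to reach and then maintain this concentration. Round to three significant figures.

Total Vd = 2.1 × 51 = 107.1 L
Loading: fill Vd to C_target → 107.1 L × 35 mg/L = 3749 mg
Infusion rate = 1.100 L/h × 35 mg/L = 38.50 mg/h

(a) 3750 mg; (b) 38.5 mg/h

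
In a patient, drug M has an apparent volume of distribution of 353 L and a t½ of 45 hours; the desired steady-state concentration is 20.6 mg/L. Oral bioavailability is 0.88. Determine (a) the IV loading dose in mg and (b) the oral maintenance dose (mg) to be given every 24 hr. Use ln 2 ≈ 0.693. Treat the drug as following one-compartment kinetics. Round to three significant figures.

LD = Vd × C = 353.0 × 20.6 = 7272 mg
CL = 0.693 × Vd / t½ = 0.693 × 353.0 / 45 = 5.436 L/h
D = CL × Css × τ / F = 5.436 × 20.6 × 24 / 0.88 = 3054 mg

(a) 7270 mg; (b) 3050 mg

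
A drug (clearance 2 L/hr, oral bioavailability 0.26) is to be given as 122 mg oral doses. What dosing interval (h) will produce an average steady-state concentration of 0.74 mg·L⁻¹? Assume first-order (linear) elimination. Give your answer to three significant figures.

F·D/τ = CL·Css → τ = F·D / (CL·Css).
τ = 0.26 × 122 / (2 × 0.74) = 21.43 h

21.4 h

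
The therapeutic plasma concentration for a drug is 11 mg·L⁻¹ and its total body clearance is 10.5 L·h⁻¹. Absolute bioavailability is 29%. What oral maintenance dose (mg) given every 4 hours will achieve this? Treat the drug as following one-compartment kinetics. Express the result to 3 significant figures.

1590 mg

D = CL × Css × τ / F = 10.50 × 11 × 4 / 0.29 = 1593 mg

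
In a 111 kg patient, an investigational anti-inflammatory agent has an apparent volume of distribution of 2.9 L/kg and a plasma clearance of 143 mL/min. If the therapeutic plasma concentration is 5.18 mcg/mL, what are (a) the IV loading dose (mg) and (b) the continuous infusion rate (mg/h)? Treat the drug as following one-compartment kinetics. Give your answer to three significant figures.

(a) 1670 mg; (b) 44.4 mg/h

Vd(total) = 111 kg × 2.9 L/kg = 321.9 L
LD = Vd · C_target = 321.9 × 5.18 = 1667 mg
Convert clearance: 143 mL/min × 60 min/h ÷ 1000 mL/L = 8.580 L/h
Infusion rate = 8.580 L/h × 5.18 mg/L = 44.44 mg/h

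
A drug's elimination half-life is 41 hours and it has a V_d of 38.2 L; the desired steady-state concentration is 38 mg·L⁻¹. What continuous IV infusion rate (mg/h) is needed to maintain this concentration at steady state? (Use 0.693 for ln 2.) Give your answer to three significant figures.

CL = 0.693 × Vd / t½ = 0.693 × 38.20 / 41 = 0.6457 L/h
Infusion rate = CL × Css = 0.6457 × 38 = 24.54 mg/h

24.5 mg/h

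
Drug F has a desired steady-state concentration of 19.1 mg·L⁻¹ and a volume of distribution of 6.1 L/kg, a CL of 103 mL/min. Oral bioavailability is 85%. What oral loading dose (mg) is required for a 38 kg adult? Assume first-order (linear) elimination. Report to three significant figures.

Vd = 6.1 L/kg × 38 kg = 231.8 L
The loading dose fills Vd to the target concentration; clearance is irrelevant here.
LD = Vd × C / F = 231.8 × 19.10 / 0.85 = 5209 mg

5210 mg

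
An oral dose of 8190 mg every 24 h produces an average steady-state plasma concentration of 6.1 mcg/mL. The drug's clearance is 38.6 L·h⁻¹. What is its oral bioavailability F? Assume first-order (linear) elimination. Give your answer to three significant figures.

F·D/τ = CL·Css at steady state → F = CL·Css·τ / D.
F = 38.6 × 6.1 × 24 / 8190 = 0.690

0.690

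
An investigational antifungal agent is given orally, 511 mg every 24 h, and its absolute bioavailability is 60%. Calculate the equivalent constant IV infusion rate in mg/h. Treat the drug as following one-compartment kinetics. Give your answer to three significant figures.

12.8 mg/h

Equivalent systemic input: infusion rate = F·D/τ.
Rate = 0.6 × 511 / 24 = 12.78 mg/h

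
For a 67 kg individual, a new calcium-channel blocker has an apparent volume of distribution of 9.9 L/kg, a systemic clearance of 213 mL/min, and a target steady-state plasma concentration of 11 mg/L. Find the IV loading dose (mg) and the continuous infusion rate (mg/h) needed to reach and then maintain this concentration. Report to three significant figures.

(a) 7300 mg; (b) 141 mg/h

Vd(total) = 67 kg × 9.9 L/kg = 663.3 L
LD = Vd · C_target = 663.3 × 11 = 7296 mg
Convert clearance: 213 mL/min × 60 min/h ÷ 1000 mL/L = 12.78 L/h
Maintenance infusion rate = CL × Css = 12.78 × 11 = 140.6 mg/h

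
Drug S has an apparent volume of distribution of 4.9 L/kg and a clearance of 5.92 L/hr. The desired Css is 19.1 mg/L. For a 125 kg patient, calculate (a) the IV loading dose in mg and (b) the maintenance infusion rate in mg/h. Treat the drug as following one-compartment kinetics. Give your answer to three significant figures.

(a) 11700 mg; (b) 113 mg/h

Total Vd = 4.9 × 125 = 612.5 L
Loading: fill Vd to C_target → 612.5 L × 19.1 mg/L = 11700 mg
Maintenance infusion rate = CL × Css = 5.920 × 19.1 = 113.1 mg/h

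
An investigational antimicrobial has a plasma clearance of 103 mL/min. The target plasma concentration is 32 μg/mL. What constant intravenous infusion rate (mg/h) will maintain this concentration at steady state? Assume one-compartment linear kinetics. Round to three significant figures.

198 mg/h

Convert clearance: 103 mL/min × 60 min/h ÷ 1000 mL/L = 6.180 L/h
At steady state, infusion rate equals elimination rate: rate in = CL × Css.
Rate = CL × Css = 6.180 × 32 = 197.8 mg/h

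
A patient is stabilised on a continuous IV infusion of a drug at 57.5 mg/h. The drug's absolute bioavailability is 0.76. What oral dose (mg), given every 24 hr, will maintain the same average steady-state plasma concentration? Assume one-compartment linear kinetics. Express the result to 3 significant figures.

To maintain the same Css, the systemic dosing rate must be unchanged: F·D/τ = infusion rate.
D = rate × τ / F = 57.5 × 24 / 0.76 = 1816 mg

1820 mg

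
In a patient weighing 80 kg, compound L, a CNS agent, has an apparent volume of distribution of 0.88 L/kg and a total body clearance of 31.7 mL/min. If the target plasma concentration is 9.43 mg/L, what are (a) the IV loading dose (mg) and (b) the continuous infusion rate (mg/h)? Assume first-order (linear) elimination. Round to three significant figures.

(a) 664 mg; (b) 17.9 mg/h

Total Vd = 0.88 × 80 = 70.40 L
Loading dose = Vd × C = 70.40 × 9.43 = 663.9 mg
CL = 31.7 mL/min × 60/1000 = 1.902 L/h
Infusion rate = 1.902 L/h × 9.43 mg/L = 17.94 mg/h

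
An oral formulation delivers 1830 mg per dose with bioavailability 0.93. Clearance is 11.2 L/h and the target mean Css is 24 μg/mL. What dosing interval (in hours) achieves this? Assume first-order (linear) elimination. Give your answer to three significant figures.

6.33 h

F·D/τ = CL·Css → τ = F·D / (CL·Css).
τ = 0.93 × 1830 / (11.2 × 24) = 6.331 h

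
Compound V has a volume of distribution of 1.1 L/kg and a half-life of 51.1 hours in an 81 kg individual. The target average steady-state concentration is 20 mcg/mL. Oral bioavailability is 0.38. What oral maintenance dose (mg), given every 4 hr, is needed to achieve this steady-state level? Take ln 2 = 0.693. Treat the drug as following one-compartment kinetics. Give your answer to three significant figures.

254 mg

Vd(total) = 81 kg × 1.1 L/kg = 89.10 L
k = 0.693/51.1 = 0.01356 h⁻¹, so CL = k·Vd = 0.01356 × 89.10 = 1.208 L/h
D = CL × Css × τ / F = 1.208 × 20 × 4 / 0.38 = 254.3 mg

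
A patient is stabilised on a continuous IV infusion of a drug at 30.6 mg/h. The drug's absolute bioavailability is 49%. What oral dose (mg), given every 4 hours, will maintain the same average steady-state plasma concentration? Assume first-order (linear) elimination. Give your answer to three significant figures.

To maintain the same Css, the systemic dosing rate must be unchanged: F·D/τ = infusion rate.
D = rate × τ / F = 30.6 × 4 / 0.49 = 249.8 mg

250 mg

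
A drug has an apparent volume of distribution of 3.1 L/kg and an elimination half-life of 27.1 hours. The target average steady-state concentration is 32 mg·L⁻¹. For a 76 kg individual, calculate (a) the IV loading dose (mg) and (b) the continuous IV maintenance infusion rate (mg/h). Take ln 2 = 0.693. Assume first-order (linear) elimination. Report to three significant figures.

(a) 7540 mg; (b) 193 mg/h

Vd(total) = 76 kg × 3.1 L/kg = 235.6 L
LD = Vd × C = 235.6 × 32 = 7539 mg
CL = 0.693 × Vd / t½ = 0.693 × 235.6 / 27.1 = 6.025 L/h
Infusion rate = CL × Css = 6.025 × 32 = 192.8 mg/h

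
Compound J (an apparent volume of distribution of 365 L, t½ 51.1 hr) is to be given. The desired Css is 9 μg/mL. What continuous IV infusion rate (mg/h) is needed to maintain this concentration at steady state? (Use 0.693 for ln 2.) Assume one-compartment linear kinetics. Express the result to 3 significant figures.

44.6 mg/h

CL = ln 2 · Vd / t½ = 0.693 × 365.0 / 51.1 = 4.950 L/h
Infusion rate = CL × Css = 4.950 × 9 = 44.55 mg/h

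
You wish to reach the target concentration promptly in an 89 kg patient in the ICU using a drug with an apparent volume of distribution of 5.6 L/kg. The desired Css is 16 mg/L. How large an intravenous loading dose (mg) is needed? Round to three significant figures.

7970 mg

Total Vd = 5.6 × 89 = 498.4 L
LD = Vd × C = 498.4 × 16.00 = 7974 mg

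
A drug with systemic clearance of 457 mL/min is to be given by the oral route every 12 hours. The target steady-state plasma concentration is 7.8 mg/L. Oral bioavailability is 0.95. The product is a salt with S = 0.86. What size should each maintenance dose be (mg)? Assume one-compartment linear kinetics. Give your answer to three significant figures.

3140 mg

CL = 457 mL/min = 457 × 0.06 = 27.42 L/h
D = CL × Css × τ / F / S = 27.42 × 7.8 × 12 / 0.95 / 0.86 = 3141 mg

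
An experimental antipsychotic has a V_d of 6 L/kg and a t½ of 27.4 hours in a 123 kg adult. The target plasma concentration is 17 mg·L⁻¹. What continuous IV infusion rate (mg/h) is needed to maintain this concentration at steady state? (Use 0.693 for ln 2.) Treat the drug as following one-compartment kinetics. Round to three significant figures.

Total Vd = 6 × 123 = 738.0 L
k = 0.693/27.4 = 0.02529 h⁻¹, so CL = k·Vd = 0.02529 × 738.0 = 18.66 L/h
Infusion rate = CL × Css = 18.66 × 17 = 317.2 mg/h

317 mg/h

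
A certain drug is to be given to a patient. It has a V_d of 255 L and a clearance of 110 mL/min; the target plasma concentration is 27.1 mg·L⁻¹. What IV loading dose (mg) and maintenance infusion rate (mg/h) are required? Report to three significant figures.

(a) 6910 mg; (b) 179 mg/h

LD = Vd · C_target = 255.0 × 27.1 = 6911 mg
CL = 110 mL/min × 60/1000 = 6.600 L/h
Maintenance infusion rate = CL × Css = 6.600 × 27.1 = 178.9 mg/h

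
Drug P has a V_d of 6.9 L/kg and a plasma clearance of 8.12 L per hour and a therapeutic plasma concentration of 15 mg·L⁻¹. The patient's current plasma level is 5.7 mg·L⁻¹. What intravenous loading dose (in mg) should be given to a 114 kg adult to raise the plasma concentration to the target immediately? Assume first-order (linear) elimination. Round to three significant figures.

7320 mg

Vd(total) = 114 kg × 6.9 L/kg = 786.6 L
Concentration deficit ΔC = 15 − 5.7 = 9.300 mg/L
LD = Vd × ΔC = 786.6 × 9.300 = 7315 mg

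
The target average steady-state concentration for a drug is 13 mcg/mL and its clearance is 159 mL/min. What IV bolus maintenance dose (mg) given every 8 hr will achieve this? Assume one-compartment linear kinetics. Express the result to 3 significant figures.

CL = 159 mL/min × 60/1000 = 9.540 L/h
At steady state, dose per interval replaces the amount cleared in that interval: D/τ = CL·Css.
D = CL × Css × τ = 9.540 × 13 × 8 = 992.2 mg

992 mg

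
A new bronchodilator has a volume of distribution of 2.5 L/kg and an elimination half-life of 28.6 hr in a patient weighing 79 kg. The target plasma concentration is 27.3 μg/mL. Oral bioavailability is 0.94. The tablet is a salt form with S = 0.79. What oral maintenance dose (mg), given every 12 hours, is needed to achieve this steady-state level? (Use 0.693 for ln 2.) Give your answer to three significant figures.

Total Vd = 2.5 × 79 = 197.5 L
CL = 0.693 × Vd / t½ = 0.693 × 197.5 / 28.6 = 4.786 L/h
D = CL × Css × τ / F / S = 4.786 × 27.3 × 12 / 0.94 / 0.79 = 2111 mg

2110 mg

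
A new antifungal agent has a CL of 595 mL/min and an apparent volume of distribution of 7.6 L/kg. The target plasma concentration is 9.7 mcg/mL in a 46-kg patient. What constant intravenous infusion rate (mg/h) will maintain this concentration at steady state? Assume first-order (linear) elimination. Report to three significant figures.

Convert clearance: 595 mL/min × 60 min/h ÷ 1000 mL/L = 35.70 L/h
Infusion rate = CL · Css = 35.70 L/h × 9.7 mg/L = 346.3 mg/h

346 mg/h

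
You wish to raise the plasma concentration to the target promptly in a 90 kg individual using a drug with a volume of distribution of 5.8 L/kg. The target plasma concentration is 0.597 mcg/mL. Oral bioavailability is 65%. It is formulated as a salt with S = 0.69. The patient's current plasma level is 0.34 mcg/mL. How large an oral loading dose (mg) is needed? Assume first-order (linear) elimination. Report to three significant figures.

Total Vd = 5.8 × 90 = 522.0 L
The loading dose fills Vd to the target concentration.
Concentration deficit ΔC = 0.597 − 0.34 = 0.2570 mg/L
LD = Vd × ΔC / F / S = 522.0 × 0.2570 / 0.65 / 0.69 = 299.1 mg

299 mg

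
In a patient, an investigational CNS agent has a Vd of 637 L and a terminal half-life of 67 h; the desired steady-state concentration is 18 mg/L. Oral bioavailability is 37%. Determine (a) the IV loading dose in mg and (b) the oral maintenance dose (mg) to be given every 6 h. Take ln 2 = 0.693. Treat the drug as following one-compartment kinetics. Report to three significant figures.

(a) 11500 mg; (b) 1920 mg

LD = Vd × C = 637.0 × 18 = 11470 mg
CL = 0.693 × Vd / t½ = 0.693 × 637.0 / 67 = 6.589 L/h
D = CL × Css × τ / F = 6.589 × 18 × 6 / 0.37 = 1923 mg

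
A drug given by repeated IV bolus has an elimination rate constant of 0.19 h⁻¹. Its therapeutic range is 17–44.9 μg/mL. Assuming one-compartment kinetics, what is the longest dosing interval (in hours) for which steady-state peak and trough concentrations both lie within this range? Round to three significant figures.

5.11 h

Between IV bolus doses, concentration decays as C = C₀·e^(−kτ), so C_peak/C_trough = e^(kτ).
τ_max = ln(C_peak/C_trough) / k = ln(44.9/17) / 0.1900 = 0.9712 / 0.1900 = 5.112 h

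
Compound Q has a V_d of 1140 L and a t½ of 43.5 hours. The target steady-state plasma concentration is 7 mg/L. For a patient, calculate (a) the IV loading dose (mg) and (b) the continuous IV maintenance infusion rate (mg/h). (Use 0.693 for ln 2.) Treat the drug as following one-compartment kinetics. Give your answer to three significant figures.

(a) 7980 mg; (b) 127 mg/h

LD = Vd × C = 1140 × 7 = 7980 mg
CL = 0.693 × Vd / t½ = 0.693 × 1140 / 43.5 = 18.16 L/h
Infusion rate = CL × Css = 18.16 × 7 = 127.1 mg/h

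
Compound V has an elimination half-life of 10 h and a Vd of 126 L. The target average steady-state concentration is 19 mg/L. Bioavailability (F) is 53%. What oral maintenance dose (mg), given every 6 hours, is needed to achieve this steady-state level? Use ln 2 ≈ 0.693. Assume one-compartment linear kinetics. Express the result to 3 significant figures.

1880 mg

k = 0.693/10 = 0.06930 h⁻¹, so CL = k·Vd = 0.06930 × 126.0 = 8.732 L/h
D = CL × Css × τ / F = 8.732 × 19 × 6 / 0.53 = 1878 mg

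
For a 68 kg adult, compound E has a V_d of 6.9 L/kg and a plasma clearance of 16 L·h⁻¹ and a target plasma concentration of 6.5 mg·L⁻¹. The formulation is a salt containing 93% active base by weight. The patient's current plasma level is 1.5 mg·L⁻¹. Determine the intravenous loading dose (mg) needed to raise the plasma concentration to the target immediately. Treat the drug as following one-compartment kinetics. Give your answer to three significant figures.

Vd(total) = 68 kg × 6.9 L/kg = 469.2 L
Concentration deficit ΔC = 6.5 − 1.5 = 5.000 mg/L
LD = Vd × ΔC / S = 469.2 × 5.000 / 0.93 = 2523 mg

2520 mg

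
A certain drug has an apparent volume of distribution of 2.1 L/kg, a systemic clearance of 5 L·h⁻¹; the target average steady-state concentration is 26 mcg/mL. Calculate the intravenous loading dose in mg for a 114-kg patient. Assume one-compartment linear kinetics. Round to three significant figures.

6220 mg

Vd = 2.1 L/kg × 114 kg = 239.4 L
LD = Vd × C = 239.4 × 26.00 = 6224 mg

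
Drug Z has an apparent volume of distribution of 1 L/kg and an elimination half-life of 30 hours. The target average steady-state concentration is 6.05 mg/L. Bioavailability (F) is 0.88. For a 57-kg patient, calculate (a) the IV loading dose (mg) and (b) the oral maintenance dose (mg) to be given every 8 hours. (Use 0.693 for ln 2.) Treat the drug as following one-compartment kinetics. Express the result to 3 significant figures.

Vd = 1 L/kg × 57 kg = 57.00 L
LD = Vd × C = 57.00 × 6.05 = 344.9 mg
CL = 0.693 × Vd / t½ = 0.693 × 57.00 / 30 = 1.317 L/h
D = CL × Css × τ / F = 1.317 × 6.05 × 8 / 0.88 = 72.44 mg

(a) 345 mg; (b) 72.4 mg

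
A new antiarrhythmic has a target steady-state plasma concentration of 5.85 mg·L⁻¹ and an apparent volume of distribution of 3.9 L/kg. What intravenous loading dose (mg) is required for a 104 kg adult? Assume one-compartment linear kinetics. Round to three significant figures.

Vd(total) = 104 kg × 3.9 L/kg = 405.6 L
LD = Vd × C = 405.6 × 5.850 = 2373 mg

2370 mg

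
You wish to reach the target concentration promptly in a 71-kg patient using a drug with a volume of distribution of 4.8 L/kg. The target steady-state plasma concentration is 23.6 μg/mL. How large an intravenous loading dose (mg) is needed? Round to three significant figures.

Vd = 4.8 L/kg × 71 kg = 340.8 L
LD = Vd × C = 340.8 × 23.60 = 8043 mg

8040 mg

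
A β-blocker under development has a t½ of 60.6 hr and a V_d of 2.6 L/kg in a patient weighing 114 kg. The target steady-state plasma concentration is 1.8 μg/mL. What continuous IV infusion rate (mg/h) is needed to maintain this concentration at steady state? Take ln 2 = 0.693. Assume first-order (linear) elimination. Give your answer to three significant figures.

6.10 mg/h

Total Vd = 2.6 × 114 = 296.4 L
CL = ln 2 · Vd / t½ = 0.693 × 296.4 / 60.6 = 3.390 L/h
Infusion rate = CL × Css = 3.390 × 1.8 = 6.102 mg/h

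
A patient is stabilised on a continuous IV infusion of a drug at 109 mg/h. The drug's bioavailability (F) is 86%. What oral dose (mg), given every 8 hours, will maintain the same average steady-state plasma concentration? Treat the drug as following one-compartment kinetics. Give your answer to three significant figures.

To maintain the same Css, the systemic dosing rate must be unchanged: F·D/τ = infusion rate.
D = rate × τ / F = 109 × 8 / 0.86 = 1014 mg

1010 mg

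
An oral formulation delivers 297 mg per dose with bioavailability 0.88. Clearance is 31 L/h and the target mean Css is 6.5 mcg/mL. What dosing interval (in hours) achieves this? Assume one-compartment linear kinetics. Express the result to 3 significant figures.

F·D/τ = CL·Css → τ = F·D / (CL·Css).
τ = 0.88 × 297 / (31 × 6.5) = 1.297 h

1.30 h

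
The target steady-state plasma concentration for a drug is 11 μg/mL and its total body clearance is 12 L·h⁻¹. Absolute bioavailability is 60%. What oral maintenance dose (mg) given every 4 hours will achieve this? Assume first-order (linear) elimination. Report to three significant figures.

D = CL × Css × τ / F = 12.00 × 11 × 4 / 0.6 = 880.0 mg

880 mg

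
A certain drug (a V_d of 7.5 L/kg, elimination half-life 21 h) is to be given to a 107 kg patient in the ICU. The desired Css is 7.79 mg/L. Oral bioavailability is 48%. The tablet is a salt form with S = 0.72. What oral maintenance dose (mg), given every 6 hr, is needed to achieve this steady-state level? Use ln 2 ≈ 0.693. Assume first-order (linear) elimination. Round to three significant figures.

3580 mg

Vd(total) = 107 kg × 7.5 L/kg = 802.5 L
k = 0.693/21 = 0.03300 h⁻¹, so CL = k·Vd = 0.03300 × 802.5 = 26.48 L/h
D = CL × Css × τ / F / S = 26.48 × 7.79 × 6 / 0.48 / 0.72 = 3581 mg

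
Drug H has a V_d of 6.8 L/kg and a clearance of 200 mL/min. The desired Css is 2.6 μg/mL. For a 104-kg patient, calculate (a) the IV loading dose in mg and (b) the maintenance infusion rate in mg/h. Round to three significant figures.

(a) 1840 mg; (b) 31.2 mg/h

Total Vd = 6.8 × 104 = 707.2 L
Loading: fill Vd to C_target → 707.2 L × 2.6 mg/L = 1839 mg
CL = 200 mL/min × 60/1000 = 12.00 L/h
Maintenance infusion rate = CL × Css = 12.00 × 2.6 = 31.20 mg/h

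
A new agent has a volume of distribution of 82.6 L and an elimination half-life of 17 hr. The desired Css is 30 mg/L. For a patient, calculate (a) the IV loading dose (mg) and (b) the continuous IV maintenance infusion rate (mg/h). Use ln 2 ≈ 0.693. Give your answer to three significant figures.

(a) 2480 mg; (b) 101 mg/h

LD = Vd × C = 82.60 × 30 = 2478 mg
CL = 0.693 × Vd / t½ = 0.693 × 82.60 / 17 = 3.367 L/h
Infusion rate = CL × Css = 3.367 × 30 = 101.0 mg/h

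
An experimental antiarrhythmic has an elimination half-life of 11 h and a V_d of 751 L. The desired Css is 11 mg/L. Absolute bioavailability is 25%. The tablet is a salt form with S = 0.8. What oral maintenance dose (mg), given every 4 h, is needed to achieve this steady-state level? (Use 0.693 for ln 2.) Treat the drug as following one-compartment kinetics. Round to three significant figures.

CL = 0.693 × Vd / t½ = 0.693 × 751.0 / 11 = 47.31 L/h
D = CL × Css × τ / F / S = 47.31 × 11 × 4 / 0.25 / 0.8 = 10410 mg

10400 mg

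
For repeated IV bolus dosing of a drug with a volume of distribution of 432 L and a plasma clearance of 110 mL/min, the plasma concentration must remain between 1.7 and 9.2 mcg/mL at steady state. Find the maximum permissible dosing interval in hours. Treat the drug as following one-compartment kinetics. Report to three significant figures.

CL = 110 mL/min × 60/1000 = 6.600 L/h
k = CL / Vd = 6.600 / 432.0 = 0.01528 h⁻¹
Between IV bolus doses, concentration decays as C = C₀·e^(−kτ), so C_peak/C_trough = e^(kτ).
τ_max = ln(C_peak/C_trough) / k = ln(9.2/1.7) / 0.01528 = 1.689 / 0.01528 = 110.5 h

111 h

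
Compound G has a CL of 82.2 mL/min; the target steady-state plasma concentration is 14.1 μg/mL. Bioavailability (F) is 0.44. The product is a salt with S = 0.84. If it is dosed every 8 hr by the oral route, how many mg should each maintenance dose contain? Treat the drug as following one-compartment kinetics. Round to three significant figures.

1510 mg

Convert clearance: 82.2 mL/min × 60 min/h ÷ 1000 mL/L = 4.932 L/h
D = CL × Css × τ / F / S = 4.932 × 14.1 × 8 / 0.44 / 0.84 = 1505 mg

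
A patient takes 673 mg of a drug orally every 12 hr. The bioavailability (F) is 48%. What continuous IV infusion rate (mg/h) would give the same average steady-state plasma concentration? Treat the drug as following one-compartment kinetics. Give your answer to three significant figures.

26.9 mg/h

Equivalent systemic input: infusion rate = F·D/τ.
Rate = 0.48 × 673 / 12 = 26.92 mg/h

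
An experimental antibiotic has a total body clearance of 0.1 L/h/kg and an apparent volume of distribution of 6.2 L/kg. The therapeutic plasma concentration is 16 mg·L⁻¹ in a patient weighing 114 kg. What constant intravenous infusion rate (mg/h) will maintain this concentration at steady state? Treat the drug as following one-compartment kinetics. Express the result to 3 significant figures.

CL = 0.1 L/h/kg × 114 kg = 11.40 L/h
Vd does not affect the maintenance rate; only clearance governs steady-state input.
Infusion rate = CL · Css = 11.40 L/h × 16 mg/L = 182.4 mg/h

182 mg/h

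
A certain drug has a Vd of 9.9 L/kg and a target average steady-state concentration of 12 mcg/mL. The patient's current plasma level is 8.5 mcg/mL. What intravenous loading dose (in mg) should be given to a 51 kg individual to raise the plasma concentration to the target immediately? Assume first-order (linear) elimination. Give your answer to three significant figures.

Vd = 9.9 L/kg × 51 kg = 504.9 L
Concentration deficit ΔC = 12 − 8.5 = 3.500 mg/L
LD = Vd × ΔC = 504.9 × 3.500 = 1767 mg

1770 mg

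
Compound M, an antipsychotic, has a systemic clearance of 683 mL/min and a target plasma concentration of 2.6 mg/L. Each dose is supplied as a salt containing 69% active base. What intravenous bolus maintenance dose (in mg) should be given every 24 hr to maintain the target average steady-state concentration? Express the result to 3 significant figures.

Convert clearance: 683 mL/min × 60 min/h ÷ 1000 mL/L = 40.98 L/h
D = CL × Css × τ / S = 40.98 × 2.6 × 24 / 0.69 = 3706 mg

3710 mg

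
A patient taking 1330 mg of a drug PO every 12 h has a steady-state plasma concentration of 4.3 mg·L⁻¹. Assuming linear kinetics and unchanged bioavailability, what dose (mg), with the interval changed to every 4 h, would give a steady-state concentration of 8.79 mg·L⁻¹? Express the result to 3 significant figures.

For first-order elimination, Css ∝ F·D/(CL·τ); F and CL are unchanged, so Css ∝ D/τ.
D₂ = D₁ × (Css,target / Css,current) × (τ₂/τ₁) = 1330 × (8.79/4.3) × (4/12) = 906.3 mg

906 mg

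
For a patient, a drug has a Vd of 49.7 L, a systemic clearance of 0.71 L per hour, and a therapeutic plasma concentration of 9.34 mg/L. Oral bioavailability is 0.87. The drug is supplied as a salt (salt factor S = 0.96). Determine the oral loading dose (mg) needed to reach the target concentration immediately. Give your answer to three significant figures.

556 mg

LD = Vd × C / F / S = 49.70 × 9.340 / 0.87 / 0.96 = 555.8 mg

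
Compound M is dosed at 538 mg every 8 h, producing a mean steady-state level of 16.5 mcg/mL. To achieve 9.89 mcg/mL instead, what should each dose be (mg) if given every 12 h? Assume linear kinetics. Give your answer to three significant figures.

For first-order elimination, Css ∝ F·D/(CL·τ); F and CL are unchanged, so Css ∝ D/τ.
D₂ = D₁ × (Css,target / Css,current) × (τ₂/τ₁) = 538 × (9.89/16.5) × (12/8) = 483.7 mg

484 mg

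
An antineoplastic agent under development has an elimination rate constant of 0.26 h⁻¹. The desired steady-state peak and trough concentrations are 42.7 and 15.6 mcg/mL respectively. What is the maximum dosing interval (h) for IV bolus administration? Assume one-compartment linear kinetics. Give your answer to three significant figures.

Between IV bolus doses, concentration decays as C = C₀·e^(−kτ), so C_peak/C_trough = e^(kτ).
τ_max = ln(C_peak/C_trough) / k = ln(42.7/15.6) / 0.2600 = 1.007 / 0.2600 = 3.873 h

3.87 h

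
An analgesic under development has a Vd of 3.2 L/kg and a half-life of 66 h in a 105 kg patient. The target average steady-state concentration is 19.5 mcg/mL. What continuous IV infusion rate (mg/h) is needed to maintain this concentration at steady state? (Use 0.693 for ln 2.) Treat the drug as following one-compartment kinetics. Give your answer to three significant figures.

Vd = 3.2 L/kg × 105 kg = 336.0 L
CL = ln 2 · Vd / t½ = 0.693 × 336.0 / 66 = 3.528 L/h
Infusion rate = CL × Css = 3.528 × 19.5 = 68.80 mg/h

68.8 mg/h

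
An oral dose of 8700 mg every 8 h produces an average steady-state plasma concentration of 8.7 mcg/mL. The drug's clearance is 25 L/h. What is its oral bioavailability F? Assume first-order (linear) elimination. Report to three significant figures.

F·D/τ = CL·Css at steady state → F = CL·Css·τ / D.
F = 25 × 8.7 × 8 / 8700 = 0.200

0.200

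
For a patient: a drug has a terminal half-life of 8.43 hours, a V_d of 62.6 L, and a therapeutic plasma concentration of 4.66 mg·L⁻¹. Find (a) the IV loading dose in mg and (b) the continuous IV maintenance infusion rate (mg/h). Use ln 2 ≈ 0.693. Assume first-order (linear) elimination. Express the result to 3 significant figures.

(a) 292 mg; (b) 24.0 mg/h

LD = Vd × C = 62.60 × 4.66 = 291.7 mg
CL = 0.693 × Vd / t½ = 0.693 × 62.60 / 8.43 = 5.146 L/h
Infusion rate = CL × Css = 5.146 × 4.66 = 23.98 mg/h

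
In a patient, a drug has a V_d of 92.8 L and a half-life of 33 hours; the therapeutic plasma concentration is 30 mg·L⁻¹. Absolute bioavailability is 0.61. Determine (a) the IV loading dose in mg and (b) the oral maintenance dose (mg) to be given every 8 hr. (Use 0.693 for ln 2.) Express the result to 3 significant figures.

LD = Vd × C = 92.80 × 30 = 2784 mg
CL = 0.693 × Vd / t½ = 0.693 × 92.80 / 33 = 1.949 L/h
D = CL × Css × τ / F = 1.949 × 30 × 8 / 0.61 = 766.8 mg

(a) 2780 mg; (b) 767 mg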